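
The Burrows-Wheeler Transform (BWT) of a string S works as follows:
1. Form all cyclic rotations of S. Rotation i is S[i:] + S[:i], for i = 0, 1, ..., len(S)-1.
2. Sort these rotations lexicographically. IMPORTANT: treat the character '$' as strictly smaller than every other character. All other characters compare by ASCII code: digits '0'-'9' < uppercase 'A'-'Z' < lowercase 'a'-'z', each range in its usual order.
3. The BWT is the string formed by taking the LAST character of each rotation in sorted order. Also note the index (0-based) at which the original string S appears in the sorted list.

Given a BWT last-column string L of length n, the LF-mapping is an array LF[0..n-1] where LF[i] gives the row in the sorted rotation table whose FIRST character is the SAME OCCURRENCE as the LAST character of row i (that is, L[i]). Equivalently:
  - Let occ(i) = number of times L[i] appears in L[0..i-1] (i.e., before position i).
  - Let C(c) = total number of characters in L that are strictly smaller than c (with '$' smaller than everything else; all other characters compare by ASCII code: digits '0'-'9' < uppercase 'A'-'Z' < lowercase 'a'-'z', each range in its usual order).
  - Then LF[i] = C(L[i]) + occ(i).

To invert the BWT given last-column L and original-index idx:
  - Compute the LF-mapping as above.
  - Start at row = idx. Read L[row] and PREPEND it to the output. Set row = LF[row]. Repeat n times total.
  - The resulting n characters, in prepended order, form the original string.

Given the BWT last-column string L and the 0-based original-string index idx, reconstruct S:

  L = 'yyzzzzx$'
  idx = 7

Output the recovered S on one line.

Answer: zzyxzzy$

Derivation:
LF mapping: 2 3 4 5 6 7 1 0
Walk LF starting at row 7, prepending L[row]:
  step 1: row=7, L[7]='$', prepend. Next row=LF[7]=0
  step 2: row=0, L[0]='y', prepend. Next row=LF[0]=2
  step 3: row=2, L[2]='z', prepend. Next row=LF[2]=4
  step 4: row=4, L[4]='z', prepend. Next row=LF[4]=6
  step 5: row=6, L[6]='x', prepend. Next row=LF[6]=1
  step 6: row=1, L[1]='y', prepend. Next row=LF[1]=3
  step 7: row=3, L[3]='z', prepend. Next row=LF[3]=5
  step 8: row=5, L[5]='z', prepend. Next row=LF[5]=7
Reversed output: zzyxzzy$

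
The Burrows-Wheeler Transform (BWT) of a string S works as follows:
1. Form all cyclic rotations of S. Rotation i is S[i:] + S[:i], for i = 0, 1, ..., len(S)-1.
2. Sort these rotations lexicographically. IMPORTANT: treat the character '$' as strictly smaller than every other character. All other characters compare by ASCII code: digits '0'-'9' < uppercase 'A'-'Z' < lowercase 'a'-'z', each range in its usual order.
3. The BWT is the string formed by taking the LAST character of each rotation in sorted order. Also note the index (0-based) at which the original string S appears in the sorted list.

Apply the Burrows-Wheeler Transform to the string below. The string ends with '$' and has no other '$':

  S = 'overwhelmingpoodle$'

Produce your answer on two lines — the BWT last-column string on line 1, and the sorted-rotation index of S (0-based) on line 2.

Answer: eolhvnwmdeliop$geor
14

Derivation:
All 19 rotations (rotation i = S[i:]+S[:i]):
  rot[0] = overwhelmingpoodle$
  rot[1] = verwhelmingpoodle$o
  rot[2] = erwhelmingpoodle$ov
  rot[3] = rwhelmingpoodle$ove
  rot[4] = whelmingpoodle$over
  rot[5] = helmingpoodle$overw
  rot[6] = elmingpoodle$overwh
  rot[7] = lmingpoodle$overwhe
  rot[8] = mingpoodle$overwhel
  rot[9] = ingpoodle$overwhelm
  rot[10] = ngpoodle$overwhelmi
  rot[11] = gpoodle$overwhelmin
  rot[12] = poodle$overwhelming
  rot[13] = oodle$overwhelmingp
  rot[14] = odle$overwhelmingpo
  rot[15] = dle$overwhelmingpoo
  rot[16] = le$overwhelmingpood
  rot[17] = e$overwhelmingpoodl
  rot[18] = $overwhelmingpoodle
Sorted (with $ < everything):
  sorted[0] = $overwhelmingpoodle  (last char: 'e')
  sorted[1] = dle$overwhelmingpoo  (last char: 'o')
  sorted[2] = e$overwhelmingpoodl  (last char: 'l')
  sorted[3] = elmingpoodle$overwh  (last char: 'h')
  sorted[4] = erwhelmingpoodle$ov  (last char: 'v')
  sorted[5] = gpoodle$overwhelmin  (last char: 'n')
  sorted[6] = helmingpoodle$overw  (last char: 'w')
  sorted[7] = ingpoodle$overwhelm  (last char: 'm')
  sorted[8] = le$overwhelmingpood  (last char: 'd')
  sorted[9] = lmingpoodle$overwhe  (last char: 'e')
  sorted[10] = mingpoodle$overwhel  (last char: 'l')
  sorted[11] = ngpoodle$overwhelmi  (last char: 'i')
  sorted[12] = odle$overwhelmingpo  (last char: 'o')
  sorted[13] = oodle$overwhelmingp  (last char: 'p')
  sorted[14] = overwhelmingpoodle$  (last char: '$')
  sorted[15] = poodle$overwhelming  (last char: 'g')
  sorted[16] = rwhelmingpoodle$ove  (last char: 'e')
  sorted[17] = verwhelmingpoodle$o  (last char: 'o')
  sorted[18] = whelmingpoodle$over  (last char: 'r')
Last column: eolhvnwmdeliop$geor
Original string S is at sorted index 14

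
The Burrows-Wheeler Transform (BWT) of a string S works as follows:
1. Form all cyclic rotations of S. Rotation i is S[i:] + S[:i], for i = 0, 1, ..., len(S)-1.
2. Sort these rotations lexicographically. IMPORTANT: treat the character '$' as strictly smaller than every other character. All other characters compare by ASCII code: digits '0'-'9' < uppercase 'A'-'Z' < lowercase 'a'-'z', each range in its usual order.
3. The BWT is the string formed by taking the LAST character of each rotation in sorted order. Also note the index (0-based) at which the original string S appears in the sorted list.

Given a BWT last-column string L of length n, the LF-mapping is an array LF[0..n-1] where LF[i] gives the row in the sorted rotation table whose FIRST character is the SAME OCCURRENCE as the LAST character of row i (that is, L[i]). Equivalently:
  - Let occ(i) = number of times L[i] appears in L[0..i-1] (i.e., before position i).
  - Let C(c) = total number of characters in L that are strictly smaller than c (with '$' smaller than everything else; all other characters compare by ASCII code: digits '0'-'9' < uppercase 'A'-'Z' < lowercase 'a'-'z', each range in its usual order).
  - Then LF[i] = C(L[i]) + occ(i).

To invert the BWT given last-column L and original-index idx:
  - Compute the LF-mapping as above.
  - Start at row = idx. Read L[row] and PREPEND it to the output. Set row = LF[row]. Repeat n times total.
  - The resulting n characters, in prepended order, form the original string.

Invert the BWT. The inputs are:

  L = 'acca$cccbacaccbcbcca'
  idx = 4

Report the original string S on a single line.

LF mapping: 1 9 10 2 0 11 12 13 6 3 14 4 15 16 7 17 8 18 19 5
Walk LF starting at row 4, prepending L[row]:
  step 1: row=4, L[4]='$', prepend. Next row=LF[4]=0
  step 2: row=0, L[0]='a', prepend. Next row=LF[0]=1
  step 3: row=1, L[1]='c', prepend. Next row=LF[1]=9
  step 4: row=9, L[9]='a', prepend. Next row=LF[9]=3
  step 5: row=3, L[3]='a', prepend. Next row=LF[3]=2
  step 6: row=2, L[2]='c', prepend. Next row=LF[2]=10
  step 7: row=10, L[10]='c', prepend. Next row=LF[10]=14
  step 8: row=14, L[14]='b', prepend. Next row=LF[14]=7
  step 9: row=7, L[7]='c', prepend. Next row=LF[7]=13
  step 10: row=13, L[13]='c', prepend. Next row=LF[13]=16
  step 11: row=16, L[16]='b', prepend. Next row=LF[16]=8
  step 12: row=8, L[8]='b', prepend. Next row=LF[8]=6
  step 13: row=6, L[6]='c', prepend. Next row=LF[6]=12
  step 14: row=12, L[12]='c', prepend. Next row=LF[12]=15
  step 15: row=15, L[15]='c', prepend. Next row=LF[15]=17
  step 16: row=17, L[17]='c', prepend. Next row=LF[17]=18
  step 17: row=18, L[18]='c', prepend. Next row=LF[18]=19
  step 18: row=19, L[19]='a', prepend. Next row=LF[19]=5
  step 19: row=5, L[5]='c', prepend. Next row=LF[5]=11
  step 20: row=11, L[11]='a', prepend. Next row=LF[11]=4
Reversed output: acacccccbbccbccaaca$

Answer: acacccccbbccbccaaca$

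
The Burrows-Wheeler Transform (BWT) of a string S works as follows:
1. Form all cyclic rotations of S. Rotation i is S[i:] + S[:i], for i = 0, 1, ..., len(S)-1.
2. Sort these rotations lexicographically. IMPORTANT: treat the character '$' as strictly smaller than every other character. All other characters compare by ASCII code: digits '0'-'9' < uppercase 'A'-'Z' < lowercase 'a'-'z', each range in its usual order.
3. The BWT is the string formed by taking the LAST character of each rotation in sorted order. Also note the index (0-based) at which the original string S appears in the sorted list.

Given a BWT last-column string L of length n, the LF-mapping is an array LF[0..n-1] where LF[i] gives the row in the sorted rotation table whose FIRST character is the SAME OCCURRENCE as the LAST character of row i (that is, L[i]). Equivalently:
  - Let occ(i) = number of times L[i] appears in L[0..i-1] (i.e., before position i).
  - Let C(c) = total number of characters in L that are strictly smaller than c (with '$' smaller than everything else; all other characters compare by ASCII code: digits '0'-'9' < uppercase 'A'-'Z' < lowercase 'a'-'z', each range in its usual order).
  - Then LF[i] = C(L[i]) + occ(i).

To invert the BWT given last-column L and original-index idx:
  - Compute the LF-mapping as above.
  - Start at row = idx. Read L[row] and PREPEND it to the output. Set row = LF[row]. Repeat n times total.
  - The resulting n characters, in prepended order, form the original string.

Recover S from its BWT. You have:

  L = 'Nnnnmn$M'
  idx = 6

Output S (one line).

LF mapping: 2 4 5 6 3 7 0 1
Walk LF starting at row 6, prepending L[row]:
  step 1: row=6, L[6]='$', prepend. Next row=LF[6]=0
  step 2: row=0, L[0]='N', prepend. Next row=LF[0]=2
  step 3: row=2, L[2]='n', prepend. Next row=LF[2]=5
  step 4: row=5, L[5]='n', prepend. Next row=LF[5]=7
  step 5: row=7, L[7]='M', prepend. Next row=LF[7]=1
  step 6: row=1, L[1]='n', prepend. Next row=LF[1]=4
  step 7: row=4, L[4]='m', prepend. Next row=LF[4]=3
  step 8: row=3, L[3]='n', prepend. Next row=LF[3]=6
Reversed output: nmnMnnN$

Answer: nmnMnnN$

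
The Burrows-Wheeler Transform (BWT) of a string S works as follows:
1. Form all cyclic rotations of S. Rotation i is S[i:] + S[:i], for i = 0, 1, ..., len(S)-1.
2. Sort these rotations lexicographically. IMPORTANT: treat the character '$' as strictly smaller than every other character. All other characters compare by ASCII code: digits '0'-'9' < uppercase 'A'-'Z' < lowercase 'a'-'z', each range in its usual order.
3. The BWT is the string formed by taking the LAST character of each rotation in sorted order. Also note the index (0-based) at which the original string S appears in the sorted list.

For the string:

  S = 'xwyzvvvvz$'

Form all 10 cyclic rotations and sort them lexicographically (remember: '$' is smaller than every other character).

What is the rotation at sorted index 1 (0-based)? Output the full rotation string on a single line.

All 10 rotations (rotation i = S[i:]+S[:i]):
  rot[0] = xwyzvvvvz$
  rot[1] = wyzvvvvz$x
  rot[2] = yzvvvvz$xw
  rot[3] = zvvvvz$xwy
  rot[4] = vvvvz$xwyz
  rot[5] = vvvz$xwyzv
  rot[6] = vvz$xwyzvv
  rot[7] = vz$xwyzvvv
  rot[8] = z$xwyzvvvv
  rot[9] = $xwyzvvvvz
Sorted (with $ < everything):
  sorted[0] = $xwyzvvvvz
  sorted[1] = vvvvz$xwyz
  sorted[2] = vvvz$xwyzv
  sorted[3] = vvz$xwyzvv
  sorted[4] = vz$xwyzvvv
  sorted[5] = wyzvvvvz$x
  sorted[6] = xwyzvvvvz$
  sorted[7] = yzvvvvz$xw
  sorted[8] = z$xwyzvvvv
  sorted[9] = zvvvvz$xwy
sorted[1] = vvvvz$xwyz

Answer: vvvvz$xwyz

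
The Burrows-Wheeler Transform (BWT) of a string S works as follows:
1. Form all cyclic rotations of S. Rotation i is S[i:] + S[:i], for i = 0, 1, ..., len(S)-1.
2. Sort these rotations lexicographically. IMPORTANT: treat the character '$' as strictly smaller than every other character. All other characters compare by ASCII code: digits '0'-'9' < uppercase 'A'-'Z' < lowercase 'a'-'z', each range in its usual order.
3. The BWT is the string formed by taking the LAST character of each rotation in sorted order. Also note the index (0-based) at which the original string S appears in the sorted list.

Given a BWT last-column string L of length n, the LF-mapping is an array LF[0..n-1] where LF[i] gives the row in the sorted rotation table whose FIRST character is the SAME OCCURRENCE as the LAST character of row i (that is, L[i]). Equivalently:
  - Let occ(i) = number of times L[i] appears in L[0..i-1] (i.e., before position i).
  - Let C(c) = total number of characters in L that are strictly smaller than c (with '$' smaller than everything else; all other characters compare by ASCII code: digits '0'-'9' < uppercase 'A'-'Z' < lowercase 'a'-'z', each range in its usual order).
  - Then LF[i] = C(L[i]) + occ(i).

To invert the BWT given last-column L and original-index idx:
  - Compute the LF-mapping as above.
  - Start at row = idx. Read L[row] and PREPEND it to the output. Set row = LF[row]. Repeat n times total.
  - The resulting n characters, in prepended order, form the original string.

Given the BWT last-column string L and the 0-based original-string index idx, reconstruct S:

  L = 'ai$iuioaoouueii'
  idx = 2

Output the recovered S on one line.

Answer: aiuoiuooiieuia$

Derivation:
LF mapping: 1 4 0 5 12 6 9 2 10 11 13 14 3 7 8
Walk LF starting at row 2, prepending L[row]:
  step 1: row=2, L[2]='$', prepend. Next row=LF[2]=0
  step 2: row=0, L[0]='a', prepend. Next row=LF[0]=1
  step 3: row=1, L[1]='i', prepend. Next row=LF[1]=4
  step 4: row=4, L[4]='u', prepend. Next row=LF[4]=12
  step 5: row=12, L[12]='e', prepend. Next row=LF[12]=3
  step 6: row=3, L[3]='i', prepend. Next row=LF[3]=5
  step 7: row=5, L[5]='i', prepend. Next row=LF[5]=6
  step 8: row=6, L[6]='o', prepend. Next row=LF[6]=9
  step 9: row=9, L[9]='o', prepend. Next row=LF[9]=11
  step 10: row=11, L[11]='u', prepend. Next row=LF[11]=14
  step 11: row=14, L[14]='i', prepend. Next row=LF[14]=8
  step 12: row=8, L[8]='o', prepend. Next row=LF[8]=10
  step 13: row=10, L[10]='u', prepend. Next row=LF[10]=13
  step 14: row=13, L[13]='i', prepend. Next row=LF[13]=7
  step 15: row=7, L[7]='a', prepend. Next row=LF[7]=2
Reversed output: aiuoiuooiieuia$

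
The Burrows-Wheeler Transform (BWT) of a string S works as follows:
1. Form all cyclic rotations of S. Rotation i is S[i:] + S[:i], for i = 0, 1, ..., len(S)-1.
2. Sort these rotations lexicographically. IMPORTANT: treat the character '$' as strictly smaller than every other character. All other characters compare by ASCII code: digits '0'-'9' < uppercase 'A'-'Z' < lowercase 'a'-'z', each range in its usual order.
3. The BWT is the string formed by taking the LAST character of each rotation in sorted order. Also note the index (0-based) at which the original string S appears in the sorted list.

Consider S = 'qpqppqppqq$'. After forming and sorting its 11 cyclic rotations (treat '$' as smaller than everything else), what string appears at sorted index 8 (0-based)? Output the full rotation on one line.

All 11 rotations (rotation i = S[i:]+S[:i]):
  rot[0] = qpqppqppqq$
  rot[1] = pqppqppqq$q
  rot[2] = qppqppqq$qp
  rot[3] = ppqppqq$qpq
  rot[4] = pqppqq$qpqp
  rot[5] = qppqq$qpqpp
  rot[6] = ppqq$qpqppq
  rot[7] = pqq$qpqppqp
  rot[8] = qq$qpqppqpp
  rot[9] = q$qpqppqppq
  rot[10] = $qpqppqppqq
Sorted (with $ < everything):
  sorted[0] = $qpqppqppqq
  sorted[1] = ppqppqq$qpq
  sorted[2] = ppqq$qpqppq
  sorted[3] = pqppqppqq$q
  sorted[4] = pqppqq$qpqp
  sorted[5] = pqq$qpqppqp
  sorted[6] = q$qpqppqppq
  sorted[7] = qppqppqq$qp
  sorted[8] = qppqq$qpqpp
  sorted[9] = qpqppqppqq$
  sorted[10] = qq$qpqppqpp
sorted[8] = qppqq$qpqpp

Answer: qppqq$qpqpp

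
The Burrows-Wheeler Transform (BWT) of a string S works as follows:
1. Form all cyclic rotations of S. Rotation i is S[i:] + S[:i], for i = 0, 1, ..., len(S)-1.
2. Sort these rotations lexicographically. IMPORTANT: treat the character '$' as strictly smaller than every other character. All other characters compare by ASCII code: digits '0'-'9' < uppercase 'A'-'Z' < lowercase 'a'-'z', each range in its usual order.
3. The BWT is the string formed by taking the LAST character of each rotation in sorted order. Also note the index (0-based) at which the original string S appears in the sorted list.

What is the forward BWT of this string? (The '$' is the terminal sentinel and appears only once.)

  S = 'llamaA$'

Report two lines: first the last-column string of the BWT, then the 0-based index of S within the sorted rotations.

All 7 rotations (rotation i = S[i:]+S[:i]):
  rot[0] = llamaA$
  rot[1] = lamaA$l
  rot[2] = amaA$ll
  rot[3] = maA$lla
  rot[4] = aA$llam
  rot[5] = A$llama
  rot[6] = $llamaA
Sorted (with $ < everything):
  sorted[0] = $llamaA  (last char: 'A')
  sorted[1] = A$llama  (last char: 'a')
  sorted[2] = aA$llam  (last char: 'm')
  sorted[3] = amaA$ll  (last char: 'l')
  sorted[4] = lamaA$l  (last char: 'l')
  sorted[5] = llamaA$  (last char: '$')
  sorted[6] = maA$lla  (last char: 'a')
Last column: Aamll$a
Original string S is at sorted index 5

Answer: Aamll$a
5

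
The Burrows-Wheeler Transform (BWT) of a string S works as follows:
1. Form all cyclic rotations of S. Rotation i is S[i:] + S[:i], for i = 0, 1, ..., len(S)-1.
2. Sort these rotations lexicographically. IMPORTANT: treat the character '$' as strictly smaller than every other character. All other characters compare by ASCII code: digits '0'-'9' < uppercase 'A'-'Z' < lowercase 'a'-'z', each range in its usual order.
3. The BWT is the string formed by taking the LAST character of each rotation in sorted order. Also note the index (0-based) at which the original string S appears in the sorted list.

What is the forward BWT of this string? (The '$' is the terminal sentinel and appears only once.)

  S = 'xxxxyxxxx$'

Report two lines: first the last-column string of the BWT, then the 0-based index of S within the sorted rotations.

All 10 rotations (rotation i = S[i:]+S[:i]):
  rot[0] = xxxxyxxxx$
  rot[1] = xxxyxxxx$x
  rot[2] = xxyxxxx$xx
  rot[3] = xyxxxx$xxx
  rot[4] = yxxxx$xxxx
  rot[5] = xxxx$xxxxy
  rot[6] = xxx$xxxxyx
  rot[7] = xx$xxxxyxx
  rot[8] = x$xxxxyxxx
  rot[9] = $xxxxyxxxx
Sorted (with $ < everything):
  sorted[0] = $xxxxyxxxx  (last char: 'x')
  sorted[1] = x$xxxxyxxx  (last char: 'x')
  sorted[2] = xx$xxxxyxx  (last char: 'x')
  sorted[3] = xxx$xxxxyx  (last char: 'x')
  sorted[4] = xxxx$xxxxy  (last char: 'y')
  sorted[5] = xxxxyxxxx$  (last char: '$')
  sorted[6] = xxxyxxxx$x  (last char: 'x')
  sorted[7] = xxyxxxx$xx  (last char: 'x')
  sorted[8] = xyxxxx$xxx  (last char: 'x')
  sorted[9] = yxxxx$xxxx  (last char: 'x')
Last column: xxxxy$xxxx
Original string S is at sorted index 5

Answer: xxxxy$xxxx
5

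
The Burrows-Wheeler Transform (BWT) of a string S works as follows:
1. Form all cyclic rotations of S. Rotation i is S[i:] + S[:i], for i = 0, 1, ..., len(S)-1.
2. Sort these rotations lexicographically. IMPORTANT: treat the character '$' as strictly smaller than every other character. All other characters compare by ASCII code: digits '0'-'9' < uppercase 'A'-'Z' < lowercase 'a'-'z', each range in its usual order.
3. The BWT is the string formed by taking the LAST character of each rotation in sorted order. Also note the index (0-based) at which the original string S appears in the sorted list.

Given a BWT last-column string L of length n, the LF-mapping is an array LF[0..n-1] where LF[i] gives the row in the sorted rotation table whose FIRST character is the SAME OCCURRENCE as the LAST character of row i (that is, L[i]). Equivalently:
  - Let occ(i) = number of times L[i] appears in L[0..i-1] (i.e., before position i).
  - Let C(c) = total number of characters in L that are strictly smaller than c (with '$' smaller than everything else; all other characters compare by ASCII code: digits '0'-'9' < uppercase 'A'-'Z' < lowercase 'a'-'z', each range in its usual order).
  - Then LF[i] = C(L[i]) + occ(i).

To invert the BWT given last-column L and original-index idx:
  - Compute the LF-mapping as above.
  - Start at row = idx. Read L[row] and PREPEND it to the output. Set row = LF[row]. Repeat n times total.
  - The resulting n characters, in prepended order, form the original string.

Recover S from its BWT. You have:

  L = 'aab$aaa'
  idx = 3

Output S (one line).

LF mapping: 1 2 6 0 3 4 5
Walk LF starting at row 3, prepending L[row]:
  step 1: row=3, L[3]='$', prepend. Next row=LF[3]=0
  step 2: row=0, L[0]='a', prepend. Next row=LF[0]=1
  step 3: row=1, L[1]='a', prepend. Next row=LF[1]=2
  step 4: row=2, L[2]='b', prepend. Next row=LF[2]=6
  step 5: row=6, L[6]='a', prepend. Next row=LF[6]=5
  step 6: row=5, L[5]='a', prepend. Next row=LF[5]=4
  step 7: row=4, L[4]='a', prepend. Next row=LF[4]=3
Reversed output: aaabaa$

Answer: aaabaa$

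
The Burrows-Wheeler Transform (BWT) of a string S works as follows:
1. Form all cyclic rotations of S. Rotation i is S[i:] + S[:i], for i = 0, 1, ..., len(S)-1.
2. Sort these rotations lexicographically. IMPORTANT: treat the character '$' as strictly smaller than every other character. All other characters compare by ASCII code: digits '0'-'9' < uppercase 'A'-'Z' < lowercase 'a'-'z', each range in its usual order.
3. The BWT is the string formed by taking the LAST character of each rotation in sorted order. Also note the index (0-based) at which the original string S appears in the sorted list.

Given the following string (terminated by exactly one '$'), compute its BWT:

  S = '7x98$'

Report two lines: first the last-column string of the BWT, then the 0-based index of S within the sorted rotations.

Answer: 8$9x7
1

Derivation:
All 5 rotations (rotation i = S[i:]+S[:i]):
  rot[0] = 7x98$
  rot[1] = x98$7
  rot[2] = 98$7x
  rot[3] = 8$7x9
  rot[4] = $7x98
Sorted (with $ < everything):
  sorted[0] = $7x98  (last char: '8')
  sorted[1] = 7x98$  (last char: '$')
  sorted[2] = 8$7x9  (last char: '9')
  sorted[3] = 98$7x  (last char: 'x')
  sorted[4] = x98$7  (last char: '7')
Last column: 8$9x7
Original string S is at sorted index 1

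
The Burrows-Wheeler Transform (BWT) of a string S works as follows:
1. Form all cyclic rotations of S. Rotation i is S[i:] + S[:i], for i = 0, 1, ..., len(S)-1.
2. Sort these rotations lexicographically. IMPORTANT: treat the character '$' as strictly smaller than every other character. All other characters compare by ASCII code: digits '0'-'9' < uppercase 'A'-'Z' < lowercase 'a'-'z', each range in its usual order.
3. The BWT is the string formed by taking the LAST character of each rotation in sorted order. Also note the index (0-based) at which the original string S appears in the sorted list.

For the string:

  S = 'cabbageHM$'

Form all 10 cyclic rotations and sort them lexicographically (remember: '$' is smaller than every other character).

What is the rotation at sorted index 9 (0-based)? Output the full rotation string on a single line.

Answer: geHM$cabba

Derivation:
All 10 rotations (rotation i = S[i:]+S[:i]):
  rot[0] = cabbageHM$
  rot[1] = abbageHM$c
  rot[2] = bbageHM$ca
  rot[3] = bageHM$cab
  rot[4] = ageHM$cabb
  rot[5] = geHM$cabba
  rot[6] = eHM$cabbag
  rot[7] = HM$cabbage
  rot[8] = M$cabbageH
  rot[9] = $cabbageHM
Sorted (with $ < everything):
  sorted[0] = $cabbageHM
  sorted[1] = HM$cabbage
  sorted[2] = M$cabbageH
  sorted[3] = abbageHM$c
  sorted[4] = ageHM$cabb
  sorted[5] = bageHM$cab
  sorted[6] = bbageHM$ca
  sorted[7] = cabbageHM$
  sorted[8] = eHM$cabbag
  sorted[9] = geHM$cabba
sorted[9] = geHM$cabba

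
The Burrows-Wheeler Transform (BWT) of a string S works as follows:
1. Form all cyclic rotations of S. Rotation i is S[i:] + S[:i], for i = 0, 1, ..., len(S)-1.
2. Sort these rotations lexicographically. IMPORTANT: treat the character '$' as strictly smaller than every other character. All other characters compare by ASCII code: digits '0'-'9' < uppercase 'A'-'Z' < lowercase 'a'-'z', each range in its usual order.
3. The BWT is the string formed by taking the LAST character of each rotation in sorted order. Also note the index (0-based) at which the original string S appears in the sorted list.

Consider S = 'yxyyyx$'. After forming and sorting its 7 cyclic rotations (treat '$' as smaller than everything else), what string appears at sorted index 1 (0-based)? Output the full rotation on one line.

All 7 rotations (rotation i = S[i:]+S[:i]):
  rot[0] = yxyyyx$
  rot[1] = xyyyx$y
  rot[2] = yyyx$yx
  rot[3] = yyx$yxy
  rot[4] = yx$yxyy
  rot[5] = x$yxyyy
  rot[6] = $yxyyyx
Sorted (with $ < everything):
  sorted[0] = $yxyyyx
  sorted[1] = x$yxyyy
  sorted[2] = xyyyx$y
  sorted[3] = yx$yxyy
  sorted[4] = yxyyyx$
  sorted[5] = yyx$yxy
  sorted[6] = yyyx$yx
sorted[1] = x$yxyyy

Answer: x$yxyyy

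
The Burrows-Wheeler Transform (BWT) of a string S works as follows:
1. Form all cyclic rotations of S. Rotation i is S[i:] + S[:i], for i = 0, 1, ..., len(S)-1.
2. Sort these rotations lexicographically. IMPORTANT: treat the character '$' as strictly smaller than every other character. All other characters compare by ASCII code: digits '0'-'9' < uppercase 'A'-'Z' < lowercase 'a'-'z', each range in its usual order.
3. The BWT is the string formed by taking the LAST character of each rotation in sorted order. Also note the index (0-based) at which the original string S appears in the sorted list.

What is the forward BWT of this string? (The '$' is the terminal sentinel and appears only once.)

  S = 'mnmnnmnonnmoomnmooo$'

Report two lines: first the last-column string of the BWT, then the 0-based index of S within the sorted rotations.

All 20 rotations (rotation i = S[i:]+S[:i]):
  rot[0] = mnmnnmnonnmoomnmooo$
  rot[1] = nmnnmnonnmoomnmooo$m
  rot[2] = mnnmnonnmoomnmooo$mn
  rot[3] = nnmnonnmoomnmooo$mnm
  rot[4] = nmnonnmoomnmooo$mnmn
  rot[5] = mnonnmoomnmooo$mnmnn
  rot[6] = nonnmoomnmooo$mnmnnm
  rot[7] = onnmoomnmooo$mnmnnmn
  rot[8] = nnmoomnmooo$mnmnnmno
  rot[9] = nmoomnmooo$mnmnnmnon
  rot[10] = moomnmooo$mnmnnmnonn
  rot[11] = oomnmooo$mnmnnmnonnm
  rot[12] = omnmooo$mnmnnmnonnmo
  rot[13] = mnmooo$mnmnnmnonnmoo
  rot[14] = nmooo$mnmnnmnonnmoom
  rot[15] = mooo$mnmnnmnonnmoomn
  rot[16] = ooo$mnmnnmnonnmoomnm
  rot[17] = oo$mnmnnmnonnmoomnmo
  rot[18] = o$mnmnnmnonnmoomnmoo
  rot[19] = $mnmnnmnonnmoomnmooo
Sorted (with $ < everything):
  sorted[0] = $mnmnnmnonnmoomnmooo  (last char: 'o')
  sorted[1] = mnmnnmnonnmoomnmooo$  (last char: '$')
  sorted[2] = mnmooo$mnmnnmnonnmoo  (last char: 'o')
  sorted[3] = mnnmnonnmoomnmooo$mn  (last char: 'n')
  sorted[4] = mnonnmoomnmooo$mnmnn  (last char: 'n')
  sorted[5] = moomnmooo$mnmnnmnonn  (last char: 'n')
  sorted[6] = mooo$mnmnnmnonnmoomn  (last char: 'n')
  sorted[7] = nmnnmnonnmoomnmooo$m  (last char: 'm')
  sorted[8] = nmnonnmoomnmooo$mnmn  (last char: 'n')
  sorted[9] = nmoomnmooo$mnmnnmnon  (last char: 'n')
  sorted[10] = nmooo$mnmnnmnonnmoom  (last char: 'm')
  sorted[11] = nnmnonnmoomnmooo$mnm  (last char: 'm')
  sorted[12] = nnmoomnmooo$mnmnnmno  (last char: 'o')
  sorted[13] = nonnmoomnmooo$mnmnnm  (last char: 'm')
  sorted[14] = o$mnmnnmnonnmoomnmoo  (last char: 'o')
  sorted[15] = omnmooo$mnmnnmnonnmo  (last char: 'o')
  sorted[16] = onnmoomnmooo$mnmnnmn  (last char: 'n')
  sorted[17] = oo$mnmnnmnonnmoomnmo  (last char: 'o')
  sorted[18] = oomnmooo$mnmnnmnonnm  (last char: 'm')
  sorted[19] = ooo$mnmnnmnonnmoomnm  (last char: 'm')
Last column: o$onnnnmnnmmomoonomm
Original string S is at sorted index 1

Answer: o$onnnnmnnmmomoonomm
1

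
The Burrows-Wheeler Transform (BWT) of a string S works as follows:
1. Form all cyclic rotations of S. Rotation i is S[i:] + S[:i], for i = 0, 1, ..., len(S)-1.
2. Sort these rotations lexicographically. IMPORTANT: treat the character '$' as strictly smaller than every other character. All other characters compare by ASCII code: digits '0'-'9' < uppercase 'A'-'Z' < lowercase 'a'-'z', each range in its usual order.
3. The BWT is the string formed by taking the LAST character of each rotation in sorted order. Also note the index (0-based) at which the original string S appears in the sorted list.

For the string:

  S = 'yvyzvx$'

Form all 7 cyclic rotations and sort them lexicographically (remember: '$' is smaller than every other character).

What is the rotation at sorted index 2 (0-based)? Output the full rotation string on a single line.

All 7 rotations (rotation i = S[i:]+S[:i]):
  rot[0] = yvyzvx$
  rot[1] = vyzvx$y
  rot[2] = yzvx$yv
  rot[3] = zvx$yvy
  rot[4] = vx$yvyz
  rot[5] = x$yvyzv
  rot[6] = $yvyzvx
Sorted (with $ < everything):
  sorted[0] = $yvyzvx
  sorted[1] = vx$yvyz
  sorted[2] = vyzvx$y
  sorted[3] = x$yvyzv
  sorted[4] = yvyzvx$
  sorted[5] = yzvx$yv
  sorted[6] = zvx$yvy
sorted[2] = vyzvx$y

Answer: vyzvx$y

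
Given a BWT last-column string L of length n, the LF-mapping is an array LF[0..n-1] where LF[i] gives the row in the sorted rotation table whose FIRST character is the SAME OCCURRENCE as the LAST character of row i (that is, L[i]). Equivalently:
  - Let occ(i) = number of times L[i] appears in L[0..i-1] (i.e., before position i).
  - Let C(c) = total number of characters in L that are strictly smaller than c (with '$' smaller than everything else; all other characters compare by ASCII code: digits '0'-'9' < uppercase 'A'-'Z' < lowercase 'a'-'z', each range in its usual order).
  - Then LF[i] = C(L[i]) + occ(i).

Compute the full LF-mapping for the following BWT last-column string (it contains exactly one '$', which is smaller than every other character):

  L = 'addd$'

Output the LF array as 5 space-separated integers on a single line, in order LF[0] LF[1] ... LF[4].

Char counts: '$':1, 'a':1, 'd':3
C (first-col start): C('$')=0, C('a')=1, C('d')=2
L[0]='a': occ=0, LF[0]=C('a')+0=1+0=1
L[1]='d': occ=0, LF[1]=C('d')+0=2+0=2
L[2]='d': occ=1, LF[2]=C('d')+1=2+1=3
L[3]='d': occ=2, LF[3]=C('d')+2=2+2=4
L[4]='$': occ=0, LF[4]=C('$')+0=0+0=0

Answer: 1 2 3 4 0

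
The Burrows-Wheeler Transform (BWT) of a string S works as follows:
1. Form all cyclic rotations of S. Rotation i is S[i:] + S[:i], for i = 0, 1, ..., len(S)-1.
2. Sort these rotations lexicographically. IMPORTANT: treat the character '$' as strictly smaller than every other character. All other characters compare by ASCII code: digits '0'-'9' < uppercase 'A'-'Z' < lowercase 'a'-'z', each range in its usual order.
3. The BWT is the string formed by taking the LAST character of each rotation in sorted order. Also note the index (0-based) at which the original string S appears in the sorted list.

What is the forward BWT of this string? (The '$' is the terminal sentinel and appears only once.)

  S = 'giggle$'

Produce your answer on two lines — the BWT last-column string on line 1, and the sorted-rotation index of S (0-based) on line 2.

All 7 rotations (rotation i = S[i:]+S[:i]):
  rot[0] = giggle$
  rot[1] = iggle$g
  rot[2] = ggle$gi
  rot[3] = gle$gig
  rot[4] = le$gigg
  rot[5] = e$giggl
  rot[6] = $giggle
Sorted (with $ < everything):
  sorted[0] = $giggle  (last char: 'e')
  sorted[1] = e$giggl  (last char: 'l')
  sorted[2] = ggle$gi  (last char: 'i')
  sorted[3] = giggle$  (last char: '$')
  sorted[4] = gle$gig  (last char: 'g')
  sorted[5] = iggle$g  (last char: 'g')
  sorted[6] = le$gigg  (last char: 'g')
Last column: eli$ggg
Original string S is at sorted index 3

Answer: eli$ggg
3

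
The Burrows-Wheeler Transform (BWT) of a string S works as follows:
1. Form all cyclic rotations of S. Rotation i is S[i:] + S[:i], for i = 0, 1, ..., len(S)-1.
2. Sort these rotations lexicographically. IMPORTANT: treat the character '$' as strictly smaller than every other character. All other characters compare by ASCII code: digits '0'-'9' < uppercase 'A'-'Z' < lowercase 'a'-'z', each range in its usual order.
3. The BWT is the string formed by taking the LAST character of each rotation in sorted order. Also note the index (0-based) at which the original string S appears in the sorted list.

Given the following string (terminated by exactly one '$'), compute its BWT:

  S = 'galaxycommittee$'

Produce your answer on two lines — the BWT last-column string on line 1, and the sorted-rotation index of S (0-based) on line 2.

All 16 rotations (rotation i = S[i:]+S[:i]):
  rot[0] = galaxycommittee$
  rot[1] = alaxycommittee$g
  rot[2] = laxycommittee$ga
  rot[3] = axycommittee$gal
  rot[4] = xycommittee$gala
  rot[5] = ycommittee$galax
  rot[6] = committee$galaxy
  rot[7] = ommittee$galaxyc
  rot[8] = mmittee$galaxyco
  rot[9] = mittee$galaxycom
  rot[10] = ittee$galaxycomm
  rot[11] = ttee$galaxycommi
  rot[12] = tee$galaxycommit
  rot[13] = ee$galaxycommitt
  rot[14] = e$galaxycommitte
  rot[15] = $galaxycommittee
Sorted (with $ < everything):
  sorted[0] = $galaxycommittee  (last char: 'e')
  sorted[1] = alaxycommittee$g  (last char: 'g')
  sorted[2] = axycommittee$gal  (last char: 'l')
  sorted[3] = committee$galaxy  (last char: 'y')
  sorted[4] = e$galaxycommitte  (last char: 'e')
  sorted[5] = ee$galaxycommitt  (last char: 't')
  sorted[6] = galaxycommittee$  (last char: '$')
  sorted[7] = ittee$galaxycomm  (last char: 'm')
  sorted[8] = laxycommittee$ga  (last char: 'a')
  sorted[9] = mittee$galaxycom  (last char: 'm')
  sorted[10] = mmittee$galaxyco  (last char: 'o')
  sorted[11] = ommittee$galaxyc  (last char: 'c')
  sorted[12] = tee$galaxycommit  (last char: 't')
  sorted[13] = ttee$galaxycommi  (last char: 'i')
  sorted[14] = xycommittee$gala  (last char: 'a')
  sorted[15] = ycommittee$galax  (last char: 'x')
Last column: eglyet$mamoctiax
Original string S is at sorted index 6

Answer: eglyet$mamoctiax
6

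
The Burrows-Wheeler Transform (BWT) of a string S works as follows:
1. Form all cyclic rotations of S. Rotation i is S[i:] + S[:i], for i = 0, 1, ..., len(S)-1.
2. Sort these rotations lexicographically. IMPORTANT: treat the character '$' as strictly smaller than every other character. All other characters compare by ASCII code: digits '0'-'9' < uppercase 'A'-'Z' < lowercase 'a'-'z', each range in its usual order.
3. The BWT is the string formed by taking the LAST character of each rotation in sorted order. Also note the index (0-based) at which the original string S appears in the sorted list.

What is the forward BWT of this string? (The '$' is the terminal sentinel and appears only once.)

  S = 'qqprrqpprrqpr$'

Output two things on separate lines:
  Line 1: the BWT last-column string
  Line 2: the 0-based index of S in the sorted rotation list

All 14 rotations (rotation i = S[i:]+S[:i]):
  rot[0] = qqprrqpprrqpr$
  rot[1] = qprrqpprrqpr$q
  rot[2] = prrqpprrqpr$qq
  rot[3] = rrqpprrqpr$qqp
  rot[4] = rqpprrqpr$qqpr
  rot[5] = qpprrqpr$qqprr
  rot[6] = pprrqpr$qqprrq
  rot[7] = prrqpr$qqprrqp
  rot[8] = rrqpr$qqprrqpp
  rot[9] = rqpr$qqprrqppr
  rot[10] = qpr$qqprrqpprr
  rot[11] = pr$qqprrqpprrq
  rot[12] = r$qqprrqpprrqp
  rot[13] = $qqprrqpprrqpr
Sorted (with $ < everything):
  sorted[0] = $qqprrqpprrqpr  (last char: 'r')
  sorted[1] = pprrqpr$qqprrq  (last char: 'q')
  sorted[2] = pr$qqprrqpprrq  (last char: 'q')
  sorted[3] = prrqpprrqpr$qq  (last char: 'q')
  sorted[4] = prrqpr$qqprrqp  (last char: 'p')
  sorted[5] = qpprrqpr$qqprr  (last char: 'r')
  sorted[6] = qpr$qqprrqpprr  (last char: 'r')
  sorted[7] = qprrqpprrqpr$q  (last char: 'q')
  sorted[8] = qqprrqpprrqpr$  (last char: '$')
  sorted[9] = r$qqprrqpprrqp  (last char: 'p')
  sorted[10] = rqpprrqpr$qqpr  (last char: 'r')
  sorted[11] = rqpr$qqprrqppr  (last char: 'r')
  sorted[12] = rrqpprrqpr$qqp  (last char: 'p')
  sorted[13] = rrqpr$qqprrqpp  (last char: 'p')
Last column: rqqqprrq$prrpp
Original string S is at sorted index 8

Answer: rqqqprrq$prrpp
8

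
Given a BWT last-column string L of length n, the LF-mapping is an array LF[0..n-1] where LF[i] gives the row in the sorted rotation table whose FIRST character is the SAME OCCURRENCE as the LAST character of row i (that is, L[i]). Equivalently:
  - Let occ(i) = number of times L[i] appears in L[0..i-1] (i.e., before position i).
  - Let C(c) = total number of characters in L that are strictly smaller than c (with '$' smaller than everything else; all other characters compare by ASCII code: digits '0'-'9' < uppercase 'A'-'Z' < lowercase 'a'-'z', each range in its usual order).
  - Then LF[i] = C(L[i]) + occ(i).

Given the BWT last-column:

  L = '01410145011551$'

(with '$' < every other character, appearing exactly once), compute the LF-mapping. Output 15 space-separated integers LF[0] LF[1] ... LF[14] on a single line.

Answer: 1 4 10 5 2 6 11 12 3 7 8 13 14 9 0

Derivation:
Char counts: '$':1, '0':3, '1':6, '4':2, '5':3
C (first-col start): C('$')=0, C('0')=1, C('1')=4, C('4')=10, C('5')=12
L[0]='0': occ=0, LF[0]=C('0')+0=1+0=1
L[1]='1': occ=0, LF[1]=C('1')+0=4+0=4
L[2]='4': occ=0, LF[2]=C('4')+0=10+0=10
L[3]='1': occ=1, LF[3]=C('1')+1=4+1=5
L[4]='0': occ=1, LF[4]=C('0')+1=1+1=2
L[5]='1': occ=2, LF[5]=C('1')+2=4+2=6
L[6]='4': occ=1, LF[6]=C('4')+1=10+1=11
L[7]='5': occ=0, LF[7]=C('5')+0=12+0=12
L[8]='0': occ=2, LF[8]=C('0')+2=1+2=3
L[9]='1': occ=3, LF[9]=C('1')+3=4+3=7
L[10]='1': occ=4, LF[10]=C('1')+4=4+4=8
L[11]='5': occ=1, LF[11]=C('5')+1=12+1=13
L[12]='5': occ=2, LF[12]=C('5')+2=12+2=14
L[13]='1': occ=5, LF[13]=C('1')+5=4+5=9
L[14]='$': occ=0, LF[14]=C('$')+0=0+0=0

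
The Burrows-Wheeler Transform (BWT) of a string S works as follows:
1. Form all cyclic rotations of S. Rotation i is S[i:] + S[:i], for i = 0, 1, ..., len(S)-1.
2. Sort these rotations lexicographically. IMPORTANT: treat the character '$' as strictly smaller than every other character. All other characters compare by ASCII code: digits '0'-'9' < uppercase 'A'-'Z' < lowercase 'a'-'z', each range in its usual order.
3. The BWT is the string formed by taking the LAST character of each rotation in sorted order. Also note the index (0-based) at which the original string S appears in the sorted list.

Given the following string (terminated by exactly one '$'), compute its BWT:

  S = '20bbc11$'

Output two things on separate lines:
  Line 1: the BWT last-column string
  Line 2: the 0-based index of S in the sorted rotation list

All 8 rotations (rotation i = S[i:]+S[:i]):
  rot[0] = 20bbc11$
  rot[1] = 0bbc11$2
  rot[2] = bbc11$20
  rot[3] = bc11$20b
  rot[4] = c11$20bb
  rot[5] = 11$20bbc
  rot[6] = 1$20bbc1
  rot[7] = $20bbc11
Sorted (with $ < everything):
  sorted[0] = $20bbc11  (last char: '1')
  sorted[1] = 0bbc11$2  (last char: '2')
  sorted[2] = 1$20bbc1  (last char: '1')
  sorted[3] = 11$20bbc  (last char: 'c')
  sorted[4] = 20bbc11$  (last char: '$')
  sorted[5] = bbc11$20  (last char: '0')
  sorted[6] = bc11$20b  (last char: 'b')
  sorted[7] = c11$20bb  (last char: 'b')
Last column: 121c$0bb
Original string S is at sorted index 4

Answer: 121c$0bb
4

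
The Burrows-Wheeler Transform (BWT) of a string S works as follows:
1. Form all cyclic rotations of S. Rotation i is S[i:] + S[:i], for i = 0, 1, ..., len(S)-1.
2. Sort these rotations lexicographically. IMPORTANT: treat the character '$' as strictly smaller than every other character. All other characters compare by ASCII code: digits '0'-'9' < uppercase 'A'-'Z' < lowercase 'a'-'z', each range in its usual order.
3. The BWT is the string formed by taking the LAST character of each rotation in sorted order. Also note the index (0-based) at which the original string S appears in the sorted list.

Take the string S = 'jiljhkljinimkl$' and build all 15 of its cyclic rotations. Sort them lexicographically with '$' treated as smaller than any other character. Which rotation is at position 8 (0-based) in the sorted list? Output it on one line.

All 15 rotations (rotation i = S[i:]+S[:i]):
  rot[0] = jiljhkljinimkl$
  rot[1] = iljhkljinimkl$j
  rot[2] = ljhkljinimkl$ji
  rot[3] = jhkljinimkl$jil
  rot[4] = hkljinimkl$jilj
  rot[5] = kljinimkl$jiljh
  rot[6] = ljinimkl$jiljhk
  rot[7] = jinimkl$jiljhkl
  rot[8] = inimkl$jiljhklj
  rot[9] = nimkl$jiljhklji
  rot[10] = imkl$jiljhkljin
  rot[11] = mkl$jiljhkljini
  rot[12] = kl$jiljhkljinim
  rot[13] = l$jiljhkljinimk
  rot[14] = $jiljhkljinimkl
Sorted (with $ < everything):
  sorted[0] = $jiljhkljinimkl
  sorted[1] = hkljinimkl$jilj
  sorted[2] = iljhkljinimkl$j
  sorted[3] = imkl$jiljhkljin
  sorted[4] = inimkl$jiljhklj
  sorted[5] = jhkljinimkl$jil
  sorted[6] = jiljhkljinimkl$
  sorted[7] = jinimkl$jiljhkl
  sorted[8] = kl$jiljhkljinim
  sorted[9] = kljinimkl$jiljh
  sorted[10] = l$jiljhkljinimk
  sorted[11] = ljhkljinimkl$ji
  sorted[12] = ljinimkl$jiljhk
  sorted[13] = mkl$jiljhkljini
  sorted[14] = nimkl$jiljhklji
sorted[8] = kl$jiljhkljinim

Answer: kl$jiljhkljinim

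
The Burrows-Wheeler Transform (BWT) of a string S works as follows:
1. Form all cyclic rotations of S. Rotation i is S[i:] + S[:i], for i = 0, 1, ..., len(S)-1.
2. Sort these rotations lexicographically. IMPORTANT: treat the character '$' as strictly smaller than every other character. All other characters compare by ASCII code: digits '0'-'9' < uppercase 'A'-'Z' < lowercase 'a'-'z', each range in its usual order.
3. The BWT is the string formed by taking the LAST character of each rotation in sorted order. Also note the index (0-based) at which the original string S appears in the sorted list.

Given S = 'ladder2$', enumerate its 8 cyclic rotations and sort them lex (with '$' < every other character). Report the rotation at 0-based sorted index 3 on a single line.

All 8 rotations (rotation i = S[i:]+S[:i]):
  rot[0] = ladder2$
  rot[1] = adder2$l
  rot[2] = dder2$la
  rot[3] = der2$lad
  rot[4] = er2$ladd
  rot[5] = r2$ladde
  rot[6] = 2$ladder
  rot[7] = $ladder2
Sorted (with $ < everything):
  sorted[0] = $ladder2
  sorted[1] = 2$ladder
  sorted[2] = adder2$l
  sorted[3] = dder2$la
  sorted[4] = der2$lad
  sorted[5] = er2$ladd
  sorted[6] = ladder2$
  sorted[7] = r2$ladde
sorted[3] = dder2$la

Answer: dder2$la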